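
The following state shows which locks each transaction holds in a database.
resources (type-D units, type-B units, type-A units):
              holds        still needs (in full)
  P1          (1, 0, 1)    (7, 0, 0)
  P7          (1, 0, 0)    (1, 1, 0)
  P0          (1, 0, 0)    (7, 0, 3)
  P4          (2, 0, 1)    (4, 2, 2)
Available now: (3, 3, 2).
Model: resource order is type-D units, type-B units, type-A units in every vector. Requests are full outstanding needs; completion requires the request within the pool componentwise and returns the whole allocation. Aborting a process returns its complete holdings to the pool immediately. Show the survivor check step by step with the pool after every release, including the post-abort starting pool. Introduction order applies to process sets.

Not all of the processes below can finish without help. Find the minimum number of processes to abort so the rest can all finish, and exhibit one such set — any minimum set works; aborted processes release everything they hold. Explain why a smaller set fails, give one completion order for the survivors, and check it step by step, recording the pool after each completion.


Minimum abort set: P0.
Key observation: the returned (1, 0, 0) from P0 is what brings P1 — unrunnable before, under any order — into play at step 3.
Why nothing smaller works: aborting no one leaves the state deadlocked as given.
The survivors complete as P7, P4, P1. Walking it through (starting from the post-abort pool):
  pool = (4, 3, 2)
  run P7 (needs (1, 1, 0), free (4, 3, 2)); after release of (1, 0, 0) the pool is (5, 3, 2)
  run P4 (needs (4, 2, 2), free (5, 3, 2)); after release of (2, 0, 1) the pool is (7, 3, 3)
  run P1 (needs (7, 0, 0), free (7, 3, 3)); after release of (1, 0, 1) the pool is (8, 3, 4)


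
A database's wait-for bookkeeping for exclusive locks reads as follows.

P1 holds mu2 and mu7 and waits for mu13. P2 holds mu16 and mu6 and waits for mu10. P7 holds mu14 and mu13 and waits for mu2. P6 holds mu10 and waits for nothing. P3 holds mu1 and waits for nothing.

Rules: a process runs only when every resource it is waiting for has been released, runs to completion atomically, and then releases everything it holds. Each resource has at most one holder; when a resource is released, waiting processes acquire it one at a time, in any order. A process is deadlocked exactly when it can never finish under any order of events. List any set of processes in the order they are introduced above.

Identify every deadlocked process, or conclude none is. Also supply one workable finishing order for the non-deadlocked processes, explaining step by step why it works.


Deadlocked set: P1 and P7.
Key observation: nobody on the ring P1 -> P7 -> P1 can start until another member finishes, which never happens; no other process is dragged down with it.
One completion order for the rest: P3, P6, P2.
Walking it through:
  P3: no waits; runs immediately, freeing mu1
  P6: no waits; runs immediately, freeing mu10
  P2: everything it awaited (mu10) is free; runs, freeing mu16 and mu6


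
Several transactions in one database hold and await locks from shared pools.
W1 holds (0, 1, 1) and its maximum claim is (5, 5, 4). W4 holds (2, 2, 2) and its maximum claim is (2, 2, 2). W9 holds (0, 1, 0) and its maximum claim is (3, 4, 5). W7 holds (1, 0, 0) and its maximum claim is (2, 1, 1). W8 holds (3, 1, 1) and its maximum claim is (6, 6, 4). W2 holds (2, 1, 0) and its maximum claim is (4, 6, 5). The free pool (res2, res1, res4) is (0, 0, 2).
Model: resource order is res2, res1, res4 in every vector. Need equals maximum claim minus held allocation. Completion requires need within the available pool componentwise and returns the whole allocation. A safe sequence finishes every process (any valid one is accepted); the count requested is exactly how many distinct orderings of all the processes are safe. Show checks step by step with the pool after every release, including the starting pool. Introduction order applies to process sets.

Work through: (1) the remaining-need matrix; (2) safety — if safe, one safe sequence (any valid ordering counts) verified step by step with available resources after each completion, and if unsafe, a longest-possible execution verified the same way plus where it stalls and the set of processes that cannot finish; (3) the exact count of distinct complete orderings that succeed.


(1) Remaining need (order res2, res1, res4):
  W1: (5, 4, 3)
  W4: (0, 0, 0)
  W9: (3, 3, 5)
  W7: (1, 1, 1)
  W8: (3, 5, 3)
  W2: (2, 5, 5)
(2) UNSAFE — no complete ordering exists.
Key observation: even finishing W4, W7 leaves just (3, 2, 4) free — too little res1 for any of the remaining processes.
The run W4, W7 cannot be extended any further. Walking it through:
  pool = (0, 0, 2)
  W4 needs (0, 0, 0) <= (0, 0, 2) -> finishes; pool += (2, 2, 2) = (2, 2, 4)
  W7 needs (1, 1, 1) <= (2, 2, 4) -> finishes; pool += (1, 0, 0) = (3, 2, 4)
  W1 cannot run: need (5, 4, 3) vs free (3, 2, 4) (insufficient res2 and res1)
  W9 cannot run: need (3, 3, 5) vs free (3, 2, 4) (insufficient res1 and res4)
  W8 cannot run: need (3, 5, 3) vs free (3, 2, 4) (insufficient res1)
  W2 cannot run: need (2, 5, 5) vs free (3, 2, 4) (insufficient res1 and res4)
Processes that can never finish: W1, W9, W8 and W2.
(3) The exact count: 0 of the possible complete orderings are safe sequences.


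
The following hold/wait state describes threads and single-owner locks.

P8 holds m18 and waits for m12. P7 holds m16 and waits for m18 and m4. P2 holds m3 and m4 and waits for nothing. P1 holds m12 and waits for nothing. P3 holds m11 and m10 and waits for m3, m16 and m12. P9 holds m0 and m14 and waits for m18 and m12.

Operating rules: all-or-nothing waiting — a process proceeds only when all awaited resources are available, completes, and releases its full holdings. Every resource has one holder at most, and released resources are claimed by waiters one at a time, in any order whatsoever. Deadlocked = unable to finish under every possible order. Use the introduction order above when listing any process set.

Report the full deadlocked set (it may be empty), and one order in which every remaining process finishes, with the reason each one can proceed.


The deadlocked set is empty.
Key observation: although several processes wait, no cycle exists — each chain bottoms out at a free runner.
One completion order for the rest: P2, P1, P8, P7, P3, P9.
Check, step by step:
  run P2 (it waits on nothing); releases m3 and m4
  run P1 (it waits on nothing); releases m12
  P8: everything it awaited (m12) is free; runs, freeing m18
  P7: everything it awaited (m18 and m4) is free; runs, freeing m16
  P3: everything it awaited (m3, m16 and m12) is free; runs, freeing m11 and m10
  P9: everything it awaited (m18 and m12) is free; runs, freeing m0 and m14


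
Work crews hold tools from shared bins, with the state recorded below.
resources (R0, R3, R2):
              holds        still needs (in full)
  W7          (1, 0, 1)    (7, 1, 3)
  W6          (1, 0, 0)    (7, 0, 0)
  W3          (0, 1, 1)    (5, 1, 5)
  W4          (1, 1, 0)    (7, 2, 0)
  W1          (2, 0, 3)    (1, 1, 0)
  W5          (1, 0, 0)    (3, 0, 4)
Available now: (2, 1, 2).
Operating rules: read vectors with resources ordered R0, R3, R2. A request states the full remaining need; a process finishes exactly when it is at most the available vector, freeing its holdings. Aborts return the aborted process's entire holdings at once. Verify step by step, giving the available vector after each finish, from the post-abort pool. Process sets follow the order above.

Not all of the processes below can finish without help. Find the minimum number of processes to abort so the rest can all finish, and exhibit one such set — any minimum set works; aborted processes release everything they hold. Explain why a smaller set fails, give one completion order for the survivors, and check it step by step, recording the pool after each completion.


The answer: abort W7 and W6.
Key observation: aborting W7 and W6 returns (2, 0, 1), and W4 — hopeless before — runs at step 4 with the returned capacity in the pool.
Minimality, checking each single-abort alternative: W7 alone leaves W6 blocked (short on R0); W6 alone leaves W7 blocked (short on R0); W3 alone leaves W7 blocked (short on R0); W4 alone leaves W7 blocked (short on R0); W1 alone leaves W7 blocked (short on R0); W5 alone leaves W7 blocked (short on R0).
Survivors finish in the order: W1, W3, W5, W4. Walking it through (pool after the aborts first):
  pool = (4, 1, 3)
  W1 needs (1, 1, 0) <= (4, 1, 3) -> finishes; pool += (2, 0, 3) = (6, 1, 6)
  W3 needs (5, 1, 5) <= (6, 1, 6) -> finishes; pool += (0, 1, 1) = (6, 2, 7)
  W5 needs (3, 0, 4) <= (6, 2, 7) -> finishes; pool += (1, 0, 0) = (7, 2, 7)
  W4 needs (7, 2, 0) <= (7, 2, 7) -> finishes; pool += (1, 1, 0) = (8, 3, 7)


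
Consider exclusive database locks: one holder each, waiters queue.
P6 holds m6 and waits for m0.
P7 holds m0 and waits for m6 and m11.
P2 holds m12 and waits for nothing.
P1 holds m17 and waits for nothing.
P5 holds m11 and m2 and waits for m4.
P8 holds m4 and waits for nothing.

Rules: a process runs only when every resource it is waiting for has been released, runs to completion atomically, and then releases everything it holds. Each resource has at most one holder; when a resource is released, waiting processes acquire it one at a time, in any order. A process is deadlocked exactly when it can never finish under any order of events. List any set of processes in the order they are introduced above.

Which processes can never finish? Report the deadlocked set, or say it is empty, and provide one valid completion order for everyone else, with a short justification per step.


The deadlocked set is P6 and P7.
Key observation: the waits loop around P6 -> P7 -> P6 with no way out; no other process is dragged down with it.
The rest can finish in the order P8, P2, P1, P5.
Walking it through:
  P8 waits on nothing -> runs at once and releases m4
  P2 waits on nothing -> runs at once and releases m12
  P1 waits on nothing -> runs at once and releases m17
  P5: everything it awaited (m4) is free; runs, freeing m11 and m2


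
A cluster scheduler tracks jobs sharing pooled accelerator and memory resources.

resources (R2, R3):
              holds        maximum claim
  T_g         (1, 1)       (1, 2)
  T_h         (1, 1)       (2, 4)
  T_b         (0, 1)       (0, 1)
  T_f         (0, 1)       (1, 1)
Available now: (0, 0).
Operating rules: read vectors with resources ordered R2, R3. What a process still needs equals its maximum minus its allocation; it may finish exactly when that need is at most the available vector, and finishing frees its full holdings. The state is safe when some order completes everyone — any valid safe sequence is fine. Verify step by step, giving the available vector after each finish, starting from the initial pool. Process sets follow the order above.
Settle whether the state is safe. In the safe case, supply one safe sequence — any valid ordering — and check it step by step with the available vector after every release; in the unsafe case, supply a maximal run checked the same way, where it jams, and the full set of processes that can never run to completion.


SAFE. One safe sequence: T_b, T_g, T_f, T_h.
Key observation: at T_g the run first touches a limit — (0, 1) against (0, 1), exact on a resource it actually requests.
Check, step by step:
  pool = (0, 0)
  run T_b (needs (0, 0), free (0, 0)); after release of (0, 1) the pool is (0, 1)
  run T_g (needs (0, 1), free (0, 1)); after release of (1, 1) the pool is (1, 2)
  run T_f (needs (1, 0), free (1, 2)); after release of (0, 1) the pool is (1, 3)
  run T_h (needs (1, 3), free (1, 3)); after release of (1, 1) the pool is (2, 4)


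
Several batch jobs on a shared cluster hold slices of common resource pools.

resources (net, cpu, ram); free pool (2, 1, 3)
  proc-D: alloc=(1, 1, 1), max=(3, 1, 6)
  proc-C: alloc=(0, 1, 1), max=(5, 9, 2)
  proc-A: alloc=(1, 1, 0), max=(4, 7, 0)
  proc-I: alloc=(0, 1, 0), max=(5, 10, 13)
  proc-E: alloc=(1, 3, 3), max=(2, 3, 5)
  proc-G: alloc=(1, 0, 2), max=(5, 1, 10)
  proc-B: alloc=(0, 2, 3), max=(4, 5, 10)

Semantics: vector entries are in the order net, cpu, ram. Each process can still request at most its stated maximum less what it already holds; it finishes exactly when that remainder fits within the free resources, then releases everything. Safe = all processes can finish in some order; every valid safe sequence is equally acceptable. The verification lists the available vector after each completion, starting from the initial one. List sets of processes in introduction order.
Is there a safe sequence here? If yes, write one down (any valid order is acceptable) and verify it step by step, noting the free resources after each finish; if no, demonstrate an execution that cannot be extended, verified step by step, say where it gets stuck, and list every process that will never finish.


The state is SAFE; one workable sequence: proc-E, proc-D, proc-B, proc-A, proc-C, proc-G, proc-I.
Key observation: the order's first zero-slack moment is proc-B ((4, 3, 7) needed, (4, 5, 7) free — a requested resource with nothing to spare).
Step-by-step check:
  pool = (2, 1, 3)
  proc-E needs (1, 0, 2) <= (2, 1, 3) -> finishes; pool += (1, 3, 3) = (3, 4, 6)
  proc-D needs (2, 0, 5) <= (3, 4, 6) -> finishes; pool += (1, 1, 1) = (4, 5, 7)
  proc-B needs (4, 3, 7) <= (4, 5, 7) -> finishes; pool += (0, 2, 3) = (4, 7, 10)
  proc-A needs (3, 6, 0) <= (4, 7, 10) -> finishes; pool += (1, 1, 0) = (5, 8, 10)
  proc-C needs (5, 8, 1) <= (5, 8, 10) -> finishes; pool += (0, 1, 1) = (5, 9, 11)
  proc-G needs (4, 1, 8) <= (5, 9, 11) -> finishes; pool += (1, 0, 2) = (6, 9, 13)
  proc-I needs (5, 9, 13) <= (6, 9, 13) -> finishes; pool += (0, 1, 0) = (6, 10, 13)


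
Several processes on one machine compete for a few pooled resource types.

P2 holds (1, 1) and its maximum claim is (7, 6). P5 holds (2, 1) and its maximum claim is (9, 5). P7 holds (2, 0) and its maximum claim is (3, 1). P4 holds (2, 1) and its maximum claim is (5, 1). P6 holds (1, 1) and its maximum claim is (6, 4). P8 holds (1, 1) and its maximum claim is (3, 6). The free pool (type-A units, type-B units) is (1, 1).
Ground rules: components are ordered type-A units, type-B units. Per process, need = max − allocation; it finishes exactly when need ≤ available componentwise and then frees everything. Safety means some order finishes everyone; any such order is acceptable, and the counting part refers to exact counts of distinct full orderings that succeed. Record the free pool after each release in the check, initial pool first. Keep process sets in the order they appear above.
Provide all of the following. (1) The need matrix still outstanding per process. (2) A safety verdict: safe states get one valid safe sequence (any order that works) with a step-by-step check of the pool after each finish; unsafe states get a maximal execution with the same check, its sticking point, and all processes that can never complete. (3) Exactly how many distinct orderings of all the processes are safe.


(1) Need matrix, components ordered type-A units, type-B units:
  P2: (6, 5)
  P5: (7, 4)
  P7: (1, 1)
  P4: (3, 0)
  P6: (5, 3)
  P8: (2, 5)
(2) The state is UNSAFE.
Key observation: even finishing P7, P4 leaves just (5, 2) free — too little type-B units for any of the remaining processes.
A maximal execution: P7, P4 — then nothing else fits. Step-by-step check:
  pool = (1, 1)
  P7: need (1, 1) fits (1, 1); releases (2, 0), pool now (3, 1)
  P4: need (3, 0) fits (3, 1); releases (2, 1), pool now (5, 2)
  P2 still needs (6, 5) but only (5, 2) is free — short on type-A units and type-B units
  P5 still needs (7, 4) but only (5, 2) is free — short on type-A units and type-B units
  P6 still needs (5, 3) but only (5, 2) is free — short on type-B units
  P8 still needs (2, 5) but only (5, 2) is free — short on type-B units
Processes that can never finish: P2, P5, P6 and P8.
(3) Precisely 0 of the possible complete orderings are safe sequences.


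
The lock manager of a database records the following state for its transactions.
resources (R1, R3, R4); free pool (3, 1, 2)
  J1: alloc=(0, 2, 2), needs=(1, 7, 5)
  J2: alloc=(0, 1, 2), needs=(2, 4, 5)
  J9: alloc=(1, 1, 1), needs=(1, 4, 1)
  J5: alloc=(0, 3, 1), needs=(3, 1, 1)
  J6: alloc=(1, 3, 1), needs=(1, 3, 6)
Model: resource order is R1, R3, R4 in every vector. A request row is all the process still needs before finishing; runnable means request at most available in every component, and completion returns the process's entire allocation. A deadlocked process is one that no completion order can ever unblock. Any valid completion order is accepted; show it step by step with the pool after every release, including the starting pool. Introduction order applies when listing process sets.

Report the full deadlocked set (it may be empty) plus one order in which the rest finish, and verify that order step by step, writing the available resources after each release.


Deadlocked set: J1, J2 and J6.
Key observation: the pool after J5, J9 is (4, 5, 4); every surviving request exceeds it in R4, so progress ends there.
A valid finishing order for the others: J5, J9. Check, step by step:
  pool = (3, 1, 2)
  J5: need (3, 1, 1) fits (3, 1, 2); releases (0, 3, 1), pool now (3, 4, 3)
  J9: need (1, 4, 1) fits (3, 4, 3); releases (1, 1, 1), pool now (4, 5, 4)
None of the blocked processes ever fits:
  J1 still needs (1, 7, 5) but only (4, 5, 4) is free — short on R3 and R4
  J2 still needs (2, 4, 5) but only (4, 5, 4) is free — short on R4
  J6 still needs (1, 3, 6) but only (4, 5, 4) is free — short on R4


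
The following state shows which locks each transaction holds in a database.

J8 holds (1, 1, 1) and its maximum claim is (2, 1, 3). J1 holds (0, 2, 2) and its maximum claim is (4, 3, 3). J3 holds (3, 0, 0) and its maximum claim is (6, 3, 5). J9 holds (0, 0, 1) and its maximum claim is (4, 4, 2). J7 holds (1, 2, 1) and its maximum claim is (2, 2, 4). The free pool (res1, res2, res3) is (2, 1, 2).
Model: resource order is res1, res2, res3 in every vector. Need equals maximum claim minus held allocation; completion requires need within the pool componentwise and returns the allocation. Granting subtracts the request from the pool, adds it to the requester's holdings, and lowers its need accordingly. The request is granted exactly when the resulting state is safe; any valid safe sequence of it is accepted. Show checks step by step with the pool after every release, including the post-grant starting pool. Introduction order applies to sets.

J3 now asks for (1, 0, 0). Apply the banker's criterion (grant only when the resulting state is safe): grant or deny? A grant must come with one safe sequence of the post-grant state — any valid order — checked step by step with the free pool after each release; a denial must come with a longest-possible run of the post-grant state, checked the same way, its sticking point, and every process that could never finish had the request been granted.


DENY: after the grant no complete ordering would exist.
Key observation: after J8, J7 the pool peaks at (3, 4, 4), and each blocked process is short somewhere: J1 on res1; J3 on res3; J9 on res1.
On the post-grant state, J8, J7 is a maximal run — nothing extends it. Step-by-step check:
  pool = (1, 1, 2)
  J8: need (1, 0, 2) fits (1, 1, 2); releases (1, 1, 1), pool now (2, 2, 3)
  J7: need (1, 0, 3) fits (2, 2, 3); releases (1, 2, 1), pool now (3, 4, 4)
  blocked: J1 wants (4, 1, 1), pool (3, 4, 4) — not enough res1
  blocked: J3 wants (2, 3, 5), pool (3, 4, 4) — not enough res3
  blocked: J9 wants (4, 4, 1), pool (3, 4, 4) — not enough res1
Post-grant, the permanently blocked set is J1, J3 and J9.


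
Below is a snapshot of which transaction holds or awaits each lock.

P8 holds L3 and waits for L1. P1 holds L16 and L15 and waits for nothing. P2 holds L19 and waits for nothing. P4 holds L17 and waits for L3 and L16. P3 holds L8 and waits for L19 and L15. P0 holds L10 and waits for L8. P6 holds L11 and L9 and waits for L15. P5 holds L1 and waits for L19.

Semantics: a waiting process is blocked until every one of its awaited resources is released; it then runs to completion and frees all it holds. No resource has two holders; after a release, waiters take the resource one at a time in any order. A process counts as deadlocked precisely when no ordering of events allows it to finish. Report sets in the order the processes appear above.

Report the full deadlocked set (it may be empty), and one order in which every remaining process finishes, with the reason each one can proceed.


Nothing here is deadlocked.
Key observation: the wait graph is acyclic; completion cascades from the unblocked processes through everyone else.
One completion order for the rest: P1, P2, P5, P8, P6, P3, P0, P4.
Step-by-step check:
  P1 waits on nothing -> runs at once and releases L16 and L15
  P2 waits on nothing -> runs at once and releases L19
  P5: everything it awaited (L19) is free; runs, freeing L1
  P8: everything it awaited (L1) is free; runs, freeing L3
  P6: everything it awaited (L15) is free; runs, freeing L11 and L9
  P3: everything it awaited (L19 and L15) is free; runs, freeing L8
  P0: everything it awaited (L8) is free; runs, freeing L10
  P4: everything it awaited (L3 and L16) is free; runs, freeing L17


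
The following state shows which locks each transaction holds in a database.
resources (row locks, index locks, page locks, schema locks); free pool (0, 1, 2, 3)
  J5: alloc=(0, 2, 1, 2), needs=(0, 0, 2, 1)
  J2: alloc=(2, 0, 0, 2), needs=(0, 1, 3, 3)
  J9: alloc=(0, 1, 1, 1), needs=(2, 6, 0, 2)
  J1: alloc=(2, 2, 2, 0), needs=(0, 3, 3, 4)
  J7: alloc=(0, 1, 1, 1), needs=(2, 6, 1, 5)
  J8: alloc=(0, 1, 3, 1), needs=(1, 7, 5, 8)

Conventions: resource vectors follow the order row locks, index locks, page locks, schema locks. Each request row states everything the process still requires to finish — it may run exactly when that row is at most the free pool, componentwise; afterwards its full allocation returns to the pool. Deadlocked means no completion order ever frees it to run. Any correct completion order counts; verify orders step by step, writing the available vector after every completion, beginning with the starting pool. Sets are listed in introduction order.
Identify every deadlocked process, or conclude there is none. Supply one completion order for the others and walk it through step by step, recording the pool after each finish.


The deadlocked set is J9, J7 and J8.
Key observation: the wall is index locks: completing J5, J1, J2 brings the pool only to (4, 5, 5, 7), and all the rest need more.
A valid finishing order for the others: J5, J1, J2. Check, step by step:
  pool = (0, 1, 2, 3)
  J5: need (0, 0, 2, 1) fits (0, 1, 2, 3); releases (0, 2, 1, 2), pool now (0, 3, 3, 5)
  J1: need (0, 3, 3, 4) fits (0, 3, 3, 5); releases (2, 2, 2, 0), pool now (2, 5, 5, 5)
  J2: need (0, 1, 3, 3) fits (2, 5, 5, 5); releases (2, 0, 0, 2), pool now (4, 5, 5, 7)
None of the blocked processes ever fits:
  J9 cannot run: need (2, 6, 0, 2) vs free (4, 5, 5, 7) (insufficient index locks)
  J7 cannot run: need (2, 6, 1, 5) vs free (4, 5, 5, 7) (insufficient index locks)
  J8 cannot run: need (1, 7, 5, 8) vs free (4, 5, 5, 7) (insufficient index locks and schema locks)


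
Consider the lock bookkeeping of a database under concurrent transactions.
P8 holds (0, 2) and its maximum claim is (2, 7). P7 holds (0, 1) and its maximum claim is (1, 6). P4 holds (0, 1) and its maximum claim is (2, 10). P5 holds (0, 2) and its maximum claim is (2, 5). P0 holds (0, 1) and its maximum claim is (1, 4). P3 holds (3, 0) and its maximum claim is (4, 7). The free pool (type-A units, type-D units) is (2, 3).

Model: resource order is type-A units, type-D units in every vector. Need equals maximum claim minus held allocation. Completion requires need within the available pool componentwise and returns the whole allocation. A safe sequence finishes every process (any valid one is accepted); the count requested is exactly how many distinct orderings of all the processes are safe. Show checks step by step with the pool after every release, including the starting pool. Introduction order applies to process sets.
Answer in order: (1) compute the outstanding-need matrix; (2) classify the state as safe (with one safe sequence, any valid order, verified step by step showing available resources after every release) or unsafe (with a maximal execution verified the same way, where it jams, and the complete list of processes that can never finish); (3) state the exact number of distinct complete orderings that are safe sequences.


(1) Remaining need (order type-A units, type-D units):
  P8: (2, 5)
  P7: (1, 5)
  P4: (2, 9)
  P5: (2, 3)
  P0: (1, 3)
  P3: (1, 7)
(2) SAFE, for example via the order P0, P5, P8, P7, P3, P4.
Key observation: the order's first zero-slack moment is P0 ((1, 3) needed, (2, 3) free — a requested resource with nothing to spare).
Step-by-step check:
  pool = (2, 3)
  P0: need (1, 3) fits (2, 3); releases (0, 1), pool now (2, 4)
  P5: need (2, 3) fits (2, 4); releases (0, 2), pool now (2, 6)
  P8: need (2, 5) fits (2, 6); releases (0, 2), pool now (2, 8)
  P7: need (1, 5) fits (2, 8); releases (0, 1), pool now (2, 9)
  P3: need (1, 7) fits (2, 9); releases (3, 0), pool now (5, 9)
  P4: need (2, 9) fits (5, 9); releases (0, 1), pool now (5, 10)
(3) Exactly 26 of the possible complete orderings are safe sequences.


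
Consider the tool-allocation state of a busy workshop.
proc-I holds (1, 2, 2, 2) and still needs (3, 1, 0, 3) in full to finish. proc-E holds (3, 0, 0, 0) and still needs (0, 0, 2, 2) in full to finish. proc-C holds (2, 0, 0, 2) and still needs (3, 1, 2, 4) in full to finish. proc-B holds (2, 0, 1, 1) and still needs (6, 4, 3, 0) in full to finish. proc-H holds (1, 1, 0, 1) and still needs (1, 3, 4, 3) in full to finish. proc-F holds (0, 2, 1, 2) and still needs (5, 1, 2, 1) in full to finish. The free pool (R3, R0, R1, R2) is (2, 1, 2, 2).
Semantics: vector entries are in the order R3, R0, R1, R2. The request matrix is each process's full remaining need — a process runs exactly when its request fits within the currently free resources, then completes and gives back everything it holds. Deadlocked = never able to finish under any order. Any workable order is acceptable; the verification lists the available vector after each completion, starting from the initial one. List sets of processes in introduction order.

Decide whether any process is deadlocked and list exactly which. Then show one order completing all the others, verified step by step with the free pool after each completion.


No process is deadlocked.
Key observation: no deadlock: proc-E fits now, and the freed resources carry the rest through.
A valid finishing order for the others: proc-E, proc-F, proc-I, proc-C, proc-H, proc-B. Walking it through:
  pool = (2, 1, 2, 2)
  proc-E: need (0, 0, 2, 2) fits (2, 1, 2, 2); releases (3, 0, 0, 0), pool now (5, 1, 2, 2)
  proc-F: need (5, 1, 2, 1) fits (5, 1, 2, 2); releases (0, 2, 1, 2), pool now (5, 3, 3, 4)
  proc-I: need (3, 1, 0, 3) fits (5, 3, 3, 4); releases (1, 2, 2, 2), pool now (6, 5, 5, 6)
  proc-C: need (3, 1, 2, 4) fits (6, 5, 5, 6); releases (2, 0, 0, 2), pool now (8, 5, 5, 8)
  proc-H: need (1, 3, 4, 3) fits (8, 5, 5, 8); releases (1, 1, 0, 1), pool now (9, 6, 5, 9)
  proc-B: need (6, 4, 3, 0) fits (9, 6, 5, 9); releases (2, 0, 1, 1), pool now (11, 6, 6, 10)


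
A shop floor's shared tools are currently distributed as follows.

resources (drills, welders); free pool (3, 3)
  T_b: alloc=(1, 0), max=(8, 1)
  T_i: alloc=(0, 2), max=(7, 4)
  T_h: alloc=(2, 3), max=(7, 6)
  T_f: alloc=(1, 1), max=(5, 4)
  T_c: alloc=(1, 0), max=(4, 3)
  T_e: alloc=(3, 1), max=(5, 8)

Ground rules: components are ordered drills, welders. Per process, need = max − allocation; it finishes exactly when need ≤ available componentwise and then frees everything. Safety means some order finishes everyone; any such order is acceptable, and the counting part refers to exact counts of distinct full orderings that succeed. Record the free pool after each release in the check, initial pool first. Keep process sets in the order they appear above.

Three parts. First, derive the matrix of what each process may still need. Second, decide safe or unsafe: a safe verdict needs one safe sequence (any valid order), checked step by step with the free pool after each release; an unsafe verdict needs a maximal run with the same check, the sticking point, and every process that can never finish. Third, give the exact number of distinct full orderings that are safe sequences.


(1) Outstanding need per process (order drills, welders):
  T_b: (7, 1)
  T_i: (7, 2)
  T_h: (5, 3)
  T_f: (4, 3)
  T_c: (3, 3)
  T_e: (2, 7)
(2) SAFE. One safe sequence: T_c, T_f, T_h, T_i, T_b, T_e.
Key observation: T_c is the earliest step where a requested resource binds exactly: need (3, 3), pool (3, 3) at its turn.
Check, step by step:
  pool = (3, 3)
  T_c: need (3, 3) fits (3, 3); releases (1, 0), pool now (4, 3)
  T_f: need (4, 3) fits (4, 3); releases (1, 1), pool now (5, 4)
  T_h: need (5, 3) fits (5, 4); releases (2, 3), pool now (7, 7)
  T_i: need (7, 2) fits (7, 7); releases (0, 2), pool now (7, 9)
  T_b: need (7, 1) fits (7, 9); releases (1, 0), pool now (8, 9)
  T_e: need (2, 7) fits (8, 9); releases (3, 1), pool now (11, 10)
(3) The exact count: 6 of the possible complete orderings are safe sequences.


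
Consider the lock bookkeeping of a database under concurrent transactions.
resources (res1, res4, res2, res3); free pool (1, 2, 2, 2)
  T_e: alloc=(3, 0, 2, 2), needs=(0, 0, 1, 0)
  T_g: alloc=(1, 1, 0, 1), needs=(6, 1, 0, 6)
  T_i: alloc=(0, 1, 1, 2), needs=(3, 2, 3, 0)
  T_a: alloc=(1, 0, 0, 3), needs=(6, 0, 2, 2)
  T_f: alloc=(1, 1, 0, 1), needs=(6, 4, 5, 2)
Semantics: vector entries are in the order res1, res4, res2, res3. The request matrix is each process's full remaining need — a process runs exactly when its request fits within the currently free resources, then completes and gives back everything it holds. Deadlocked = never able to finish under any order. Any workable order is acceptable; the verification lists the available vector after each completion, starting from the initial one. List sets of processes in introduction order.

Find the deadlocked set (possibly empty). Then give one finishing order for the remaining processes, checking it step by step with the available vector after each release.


The deadlocked set is T_g, T_a and T_f.
Key observation: even finishing T_e, T_i leaves just (4, 3, 5, 6) free — too little res1 for any of the remaining processes.
A valid finishing order for the others: T_e, T_i. Check, step by step:
  pool = (1, 2, 2, 2)
  T_e needs (0, 0, 1, 0) <= (1, 2, 2, 2) -> finishes; pool += (3, 0, 2, 2) = (4, 2, 4, 4)
  T_i needs (3, 2, 3, 0) <= (4, 2, 4, 4) -> finishes; pool += (0, 1, 1, 2) = (4, 3, 5, 6)
The stuck group stays short no matter what:
  T_g still needs (6, 1, 0, 6) but only (4, 3, 5, 6) is free — short on res1
  T_a still needs (6, 0, 2, 2) but only (4, 3, 5, 6) is free — short on res1
  T_f still needs (6, 4, 5, 2) but only (4, 3, 5, 6) is free — short on res1 and res4


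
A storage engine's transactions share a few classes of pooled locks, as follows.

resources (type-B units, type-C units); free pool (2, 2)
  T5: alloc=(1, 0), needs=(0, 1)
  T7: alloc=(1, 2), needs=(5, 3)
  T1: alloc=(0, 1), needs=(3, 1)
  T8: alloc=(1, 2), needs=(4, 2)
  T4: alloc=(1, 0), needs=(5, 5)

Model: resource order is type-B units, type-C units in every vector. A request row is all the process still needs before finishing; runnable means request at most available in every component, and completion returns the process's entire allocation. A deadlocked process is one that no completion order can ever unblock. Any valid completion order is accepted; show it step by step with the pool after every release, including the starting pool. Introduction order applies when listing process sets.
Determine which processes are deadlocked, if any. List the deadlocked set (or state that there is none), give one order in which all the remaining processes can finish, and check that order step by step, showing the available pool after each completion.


The deadlocked set is T7, T8 and T4.
Key observation: the pool after T5, T1 is (3, 3); every surviving request exceeds it in type-B units, so progress ends there.
A valid finishing order for the others: T5, T1. Walking it through:
  pool = (2, 2)
  T5: need (0, 1) fits (2, 2); releases (1, 0), pool now (3, 2)
  T1: need (3, 1) fits (3, 2); releases (0, 1), pool now (3, 3)
The blocked processes can never fit:
  T7 cannot run: need (5, 3) vs free (3, 3) (insufficient type-B units)
  T8 cannot run: need (4, 2) vs free (3, 3) (insufficient type-B units)
  T4 cannot run: need (5, 5) vs free (3, 3) (insufficient type-B units and type-C units)


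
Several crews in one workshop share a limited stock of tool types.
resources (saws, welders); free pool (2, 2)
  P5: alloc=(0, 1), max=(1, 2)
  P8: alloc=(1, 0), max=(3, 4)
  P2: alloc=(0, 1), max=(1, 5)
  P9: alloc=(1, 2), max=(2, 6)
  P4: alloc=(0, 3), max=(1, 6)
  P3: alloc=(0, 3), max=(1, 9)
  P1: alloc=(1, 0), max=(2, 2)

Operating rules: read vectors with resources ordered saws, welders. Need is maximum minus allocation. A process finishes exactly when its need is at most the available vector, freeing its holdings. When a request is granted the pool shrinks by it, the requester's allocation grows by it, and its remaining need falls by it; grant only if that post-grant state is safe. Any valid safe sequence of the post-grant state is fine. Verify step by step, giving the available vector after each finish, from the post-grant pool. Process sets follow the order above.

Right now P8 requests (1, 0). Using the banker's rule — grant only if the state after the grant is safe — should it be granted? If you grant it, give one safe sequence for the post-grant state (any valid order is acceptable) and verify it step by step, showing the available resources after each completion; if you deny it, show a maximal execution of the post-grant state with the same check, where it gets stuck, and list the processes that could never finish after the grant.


GRANT: granting preserves safety; a valid post-grant sequence is P5, P4, P8, P3, P9, P1, P2.
Key observation: post-grant, (1, 2) remains, and an order beginning with P5 completes everyone.
Verifying the post-grant state step by step:
  pool = (1, 2)
  P5: need (1, 1) fits (1, 2); releases (0, 1), pool now (1, 3)
  P4: need (1, 3) fits (1, 3); releases (0, 3), pool now (1, 6)
  P8: need (1, 4) fits (1, 6); releases (2, 0), pool now (3, 6)
  P3: need (1, 6) fits (3, 6); releases (0, 3), pool now (3, 9)
  P9: need (1, 4) fits (3, 9); releases (1, 2), pool now (4, 11)
  P1: need (1, 2) fits (4, 11); releases (1, 0), pool now (5, 11)
  P2: need (1, 4) fits (5, 11); releases (0, 1), pool now (5, 12)


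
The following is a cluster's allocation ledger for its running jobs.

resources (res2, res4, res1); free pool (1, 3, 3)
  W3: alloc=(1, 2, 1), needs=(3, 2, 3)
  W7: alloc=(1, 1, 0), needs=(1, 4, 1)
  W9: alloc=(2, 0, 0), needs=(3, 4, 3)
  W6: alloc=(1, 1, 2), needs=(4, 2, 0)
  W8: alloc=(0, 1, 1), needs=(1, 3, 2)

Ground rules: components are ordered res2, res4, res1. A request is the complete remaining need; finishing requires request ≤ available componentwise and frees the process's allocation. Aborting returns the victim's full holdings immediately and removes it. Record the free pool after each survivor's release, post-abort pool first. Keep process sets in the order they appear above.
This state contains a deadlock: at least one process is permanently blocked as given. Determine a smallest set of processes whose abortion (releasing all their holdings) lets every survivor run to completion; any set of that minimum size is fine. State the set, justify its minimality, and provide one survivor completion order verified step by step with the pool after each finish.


Minimum abort set: W9.
Key observation: no ordering could ever have run W3 before the abort of W9; with (2, 0, 0) back in the pool it fits at step 2.
Minimality: the empty abort set fails — the state is deadlocked as it stands.
The survivors complete as W8, W3, W7, W6. Step-by-step check (starting from the post-abort pool):
  pool = (3, 3, 3)
  W8 needs (1, 3, 2) <= (3, 3, 3) -> finishes; pool += (0, 1, 1) = (3, 4, 4)
  W3 needs (3, 2, 3) <= (3, 4, 4) -> finishes; pool += (1, 2, 1) = (4, 6, 5)
  W7 needs (1, 4, 1) <= (4, 6, 5) -> finishes; pool += (1, 1, 0) = (5, 7, 5)
  W6 needs (4, 2, 0) <= (5, 7, 5) -> finishes; pool += (1, 1, 2) = (6, 8, 7)


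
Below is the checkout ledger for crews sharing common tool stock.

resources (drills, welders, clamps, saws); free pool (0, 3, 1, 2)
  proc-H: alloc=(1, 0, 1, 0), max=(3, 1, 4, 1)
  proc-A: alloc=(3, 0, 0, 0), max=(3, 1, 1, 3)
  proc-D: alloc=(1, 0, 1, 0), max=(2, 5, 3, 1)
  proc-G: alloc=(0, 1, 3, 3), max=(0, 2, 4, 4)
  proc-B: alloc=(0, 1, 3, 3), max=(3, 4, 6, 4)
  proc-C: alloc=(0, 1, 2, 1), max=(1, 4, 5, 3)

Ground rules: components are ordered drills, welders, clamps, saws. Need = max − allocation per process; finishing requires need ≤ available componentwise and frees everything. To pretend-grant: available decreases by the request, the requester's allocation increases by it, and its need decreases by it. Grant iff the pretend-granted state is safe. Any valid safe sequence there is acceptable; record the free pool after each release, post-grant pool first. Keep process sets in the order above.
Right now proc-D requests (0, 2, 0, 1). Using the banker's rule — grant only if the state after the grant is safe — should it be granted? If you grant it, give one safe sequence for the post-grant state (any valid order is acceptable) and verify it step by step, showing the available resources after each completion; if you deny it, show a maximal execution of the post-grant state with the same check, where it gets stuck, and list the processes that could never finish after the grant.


DENY — the pretend-granted state is unsafe.
Key observation: even finishing proc-G, proc-A, proc-H leaves just (4, 2, 5, 4) free — too little welders for any of the remaining processes.
Pretend the grant happened; the run proc-G, proc-A, proc-H goes as far as possible. Check, step by step:
  pool = (0, 1, 1, 1)
  proc-G: need (0, 1, 1, 1) fits (0, 1, 1, 1); releases (0, 1, 3, 3), pool now (0, 2, 4, 4)
  proc-A: need (0, 1, 1, 3) fits (0, 2, 4, 4); releases (3, 0, 0, 0), pool now (3, 2, 4, 4)
  proc-H: need (2, 1, 3, 1) fits (3, 2, 4, 4); releases (1, 0, 1, 0), pool now (4, 2, 5, 4)
  proc-D cannot run: need (1, 3, 2, 0) vs free (4, 2, 5, 4) (insufficient welders)
  proc-B cannot run: need (3, 3, 3, 1) vs free (4, 2, 5, 4) (insufficient welders)
  proc-C cannot run: need (1, 3, 3, 2) vs free (4, 2, 5, 4) (insufficient welders)
Had the request been granted, proc-D, proc-B and proc-C could never finish.


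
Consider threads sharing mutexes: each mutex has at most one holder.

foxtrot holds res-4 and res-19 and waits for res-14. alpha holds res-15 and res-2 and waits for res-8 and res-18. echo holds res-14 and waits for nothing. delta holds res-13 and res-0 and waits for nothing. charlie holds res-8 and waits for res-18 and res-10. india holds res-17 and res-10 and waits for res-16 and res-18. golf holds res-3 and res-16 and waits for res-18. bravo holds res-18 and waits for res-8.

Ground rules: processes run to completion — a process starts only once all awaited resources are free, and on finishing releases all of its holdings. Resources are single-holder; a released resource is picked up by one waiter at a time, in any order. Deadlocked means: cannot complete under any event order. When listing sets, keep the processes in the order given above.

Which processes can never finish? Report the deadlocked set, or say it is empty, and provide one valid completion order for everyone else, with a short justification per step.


The deadlocked set is alpha, charlie, india, golf and bravo.
Key observation: the cycle charlie -> india -> golf -> bravo -> charlie can never break — each member waits on the next; alpha waits into the deadlock from upstream.
One completion order for the rest: echo, foxtrot, delta.
Step-by-step check:
  echo: no waits; runs immediately, freeing res-14
  foxtrot: everything it awaited (res-14) is free; runs, freeing res-4 and res-19
  delta: no waits; runs immediately, freeing res-13 and res-0
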